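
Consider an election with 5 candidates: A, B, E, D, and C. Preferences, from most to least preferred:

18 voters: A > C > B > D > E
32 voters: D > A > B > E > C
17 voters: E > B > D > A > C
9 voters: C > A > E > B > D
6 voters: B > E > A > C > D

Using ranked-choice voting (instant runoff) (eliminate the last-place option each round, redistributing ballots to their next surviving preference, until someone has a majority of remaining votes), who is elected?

Round 1: A 18, B 6, E 17, D 32, C 9. Eliminate B.
Round 2: A 18, E 23, D 32, C 9. Eliminate C.
Round 3: A 27, E 23, D 32. Eliminate E.
Round 4: A 33, D 49. D has a majority.

D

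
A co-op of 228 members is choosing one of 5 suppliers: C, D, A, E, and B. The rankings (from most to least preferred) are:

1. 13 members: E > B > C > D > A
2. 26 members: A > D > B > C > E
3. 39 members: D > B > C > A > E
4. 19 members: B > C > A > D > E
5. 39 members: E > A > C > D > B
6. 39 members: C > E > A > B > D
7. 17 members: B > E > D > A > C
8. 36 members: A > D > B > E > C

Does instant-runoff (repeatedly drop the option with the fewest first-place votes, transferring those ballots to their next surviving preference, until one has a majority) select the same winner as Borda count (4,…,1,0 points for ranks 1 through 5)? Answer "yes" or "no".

no

Instant-runoff — R1 C 39, D 39, A 62, E 52, B 36 (B out); R2 C 58, D 39, A 62, E 69 (D out); R3 C 97, A 62, E 69 (A out); R4 C 123, E 105 (C winner). Winner: C.
Borda — scores: C 421, D 447, A 537, E 412, B 463. Winner: A.
The two methods disagree.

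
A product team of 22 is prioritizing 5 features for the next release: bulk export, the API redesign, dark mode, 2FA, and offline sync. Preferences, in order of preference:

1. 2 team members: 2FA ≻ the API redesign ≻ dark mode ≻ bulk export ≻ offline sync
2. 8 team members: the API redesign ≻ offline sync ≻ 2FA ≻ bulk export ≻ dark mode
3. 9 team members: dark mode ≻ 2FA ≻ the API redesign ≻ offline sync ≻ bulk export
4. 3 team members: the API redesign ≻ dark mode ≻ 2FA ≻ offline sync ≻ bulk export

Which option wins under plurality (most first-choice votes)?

the API redesign

First-place votes: bulk export 0, the API redesign 11, dark mode 9, 2FA 2, offline sync 0.
the API redesign has the most first-place votes.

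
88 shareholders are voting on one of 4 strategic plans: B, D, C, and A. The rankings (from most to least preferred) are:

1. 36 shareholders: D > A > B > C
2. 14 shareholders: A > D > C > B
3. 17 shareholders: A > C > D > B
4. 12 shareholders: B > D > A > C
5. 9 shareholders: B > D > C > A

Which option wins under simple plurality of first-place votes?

D

First-place votes: B 21, D 36, C 0, A 31.
D has the most first-place votes.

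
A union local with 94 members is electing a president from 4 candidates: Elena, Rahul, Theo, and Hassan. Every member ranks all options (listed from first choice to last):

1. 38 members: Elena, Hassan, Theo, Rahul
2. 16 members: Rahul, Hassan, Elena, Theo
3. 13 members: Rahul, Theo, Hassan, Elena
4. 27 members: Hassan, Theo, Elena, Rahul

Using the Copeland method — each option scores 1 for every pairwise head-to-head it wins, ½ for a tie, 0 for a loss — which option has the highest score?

Hassan

Elena: beats Rahul and Theo; loses to Hassan → score 2.
Rahul: loses to Elena, Theo, and Hassan → score 0.
Theo: beats Rahul; loses to Elena and Hassan → score 1.
Hassan: beats Elena, Rahul, and Theo → score 3.
Hassan has the best pairwise record.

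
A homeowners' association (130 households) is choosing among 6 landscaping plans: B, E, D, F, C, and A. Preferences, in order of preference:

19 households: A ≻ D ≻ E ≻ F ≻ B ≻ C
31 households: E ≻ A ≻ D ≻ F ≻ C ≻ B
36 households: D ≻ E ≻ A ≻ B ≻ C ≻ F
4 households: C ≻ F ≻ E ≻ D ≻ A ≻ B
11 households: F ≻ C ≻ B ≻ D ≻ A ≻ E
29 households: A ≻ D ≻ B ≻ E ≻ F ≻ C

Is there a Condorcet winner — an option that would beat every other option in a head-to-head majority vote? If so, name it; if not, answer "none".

none

Checking pairwise contests:
E beats B 90–40.
D beats E 95–35.
A beats D 79–51.
E beats F 115–15.
B beats C 84–46.
E beats A 71–59.
Every option loses at least one head-to-head, so there is no Condorcet winner.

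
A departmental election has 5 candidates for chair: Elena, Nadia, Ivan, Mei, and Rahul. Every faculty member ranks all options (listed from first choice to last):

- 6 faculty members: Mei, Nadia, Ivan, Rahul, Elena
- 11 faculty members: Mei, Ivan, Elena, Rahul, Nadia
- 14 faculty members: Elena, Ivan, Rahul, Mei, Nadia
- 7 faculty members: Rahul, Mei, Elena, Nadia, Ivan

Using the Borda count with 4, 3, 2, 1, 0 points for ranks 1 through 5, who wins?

Mei

Elena: 6·0 + 11·2 + 14·4 + 7·2 = 92
Nadia: 6·3 + 11·0 + 14·0 + 7·1 = 25
Ivan: 6·2 + 11·3 + 14·3 + 7·0 = 87
Mei: 6·4 + 11·4 + 14·1 + 7·3 = 103
Rahul: 6·1 + 11·1 + 14·2 + 7·4 = 73
Mei has the highest Borda score (103).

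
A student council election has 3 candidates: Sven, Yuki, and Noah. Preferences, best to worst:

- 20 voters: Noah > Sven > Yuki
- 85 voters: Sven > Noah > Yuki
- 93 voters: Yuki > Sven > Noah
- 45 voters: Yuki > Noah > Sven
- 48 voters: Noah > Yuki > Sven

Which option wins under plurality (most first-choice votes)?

First-place votes: Sven 85, Yuki 138, Noah 68.
Yuki has the most first-place votes.

Yuki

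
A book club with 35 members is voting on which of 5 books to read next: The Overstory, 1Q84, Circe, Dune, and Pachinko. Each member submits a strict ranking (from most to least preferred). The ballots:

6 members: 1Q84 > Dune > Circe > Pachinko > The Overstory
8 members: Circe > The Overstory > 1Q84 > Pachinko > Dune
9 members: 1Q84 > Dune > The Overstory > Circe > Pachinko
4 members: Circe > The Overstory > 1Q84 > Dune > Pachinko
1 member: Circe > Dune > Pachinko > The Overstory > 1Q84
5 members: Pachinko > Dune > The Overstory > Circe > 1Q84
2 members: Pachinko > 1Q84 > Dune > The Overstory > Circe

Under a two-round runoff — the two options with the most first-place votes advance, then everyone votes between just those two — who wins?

Round 1 first-place votes: The Overstory 0, 1Q84 15, Circe 13, Dune 0, Pachinko 7.
1Q84 and Circe advance.
Runoff: 1Q84 is preferred to Circe by 17 voters; Circe by 18.
Circe wins the runoff.

Circe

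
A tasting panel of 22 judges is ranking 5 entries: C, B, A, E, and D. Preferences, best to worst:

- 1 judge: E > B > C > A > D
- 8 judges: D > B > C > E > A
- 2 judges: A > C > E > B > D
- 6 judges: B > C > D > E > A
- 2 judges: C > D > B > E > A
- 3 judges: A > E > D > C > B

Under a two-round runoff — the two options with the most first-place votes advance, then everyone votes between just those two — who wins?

Round 1 first-place votes: C 2, B 6, A 5, E 1, D 8.
D and B advance.
Runoff: D is preferred to B by 13 voters; B by 9.
D wins the runoff.

D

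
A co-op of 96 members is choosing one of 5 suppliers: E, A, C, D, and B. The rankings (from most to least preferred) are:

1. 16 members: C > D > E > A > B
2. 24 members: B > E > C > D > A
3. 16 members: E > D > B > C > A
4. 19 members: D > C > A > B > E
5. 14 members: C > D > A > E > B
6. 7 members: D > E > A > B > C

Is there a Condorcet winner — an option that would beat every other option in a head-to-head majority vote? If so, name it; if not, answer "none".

C

C vs E: 49–47 for C.
C vs A: 89–7 for C.
C vs D: 54–42 for C.
C vs B: 49–47 for C.
C beats every other option head-to-head.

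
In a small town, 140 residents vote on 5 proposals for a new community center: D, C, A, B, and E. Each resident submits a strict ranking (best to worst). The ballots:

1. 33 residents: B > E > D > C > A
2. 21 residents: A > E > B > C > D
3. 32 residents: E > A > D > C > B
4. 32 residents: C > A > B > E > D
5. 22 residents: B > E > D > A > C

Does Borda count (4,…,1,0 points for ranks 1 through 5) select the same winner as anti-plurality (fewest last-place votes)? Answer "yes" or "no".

Borda — scores: D 174, C 214, A 298, B 326, E 388. Winner: E.
Anti-plurality — last-place votes: D 53, C 22, A 33, B 32, E 0. Winner: E.
The two methods agree.

yes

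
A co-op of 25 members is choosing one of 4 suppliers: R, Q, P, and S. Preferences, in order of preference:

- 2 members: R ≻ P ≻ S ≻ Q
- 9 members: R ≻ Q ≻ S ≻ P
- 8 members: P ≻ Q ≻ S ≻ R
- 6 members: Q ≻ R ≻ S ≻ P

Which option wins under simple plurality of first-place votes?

R

First-place votes: R 11, Q 6, P 8, S 0.
R has the most first-place votes.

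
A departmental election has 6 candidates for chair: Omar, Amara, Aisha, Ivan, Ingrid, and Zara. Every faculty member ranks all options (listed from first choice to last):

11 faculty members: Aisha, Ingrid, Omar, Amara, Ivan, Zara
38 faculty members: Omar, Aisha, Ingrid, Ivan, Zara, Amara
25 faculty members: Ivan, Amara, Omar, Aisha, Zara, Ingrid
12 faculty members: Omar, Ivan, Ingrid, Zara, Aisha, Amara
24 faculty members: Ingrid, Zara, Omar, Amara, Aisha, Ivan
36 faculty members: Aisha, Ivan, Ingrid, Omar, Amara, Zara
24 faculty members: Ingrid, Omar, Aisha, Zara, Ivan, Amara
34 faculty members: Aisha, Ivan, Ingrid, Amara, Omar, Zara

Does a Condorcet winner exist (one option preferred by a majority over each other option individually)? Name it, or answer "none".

Checking pairwise contests:
Ingrid beats Omar 129–75.
Omar beats Amara 145–59.
Omar beats Aisha 123–81.
Omar beats Ivan 109–95.
Aisha beats Ingrid 144–60.
Omar beats Zara 180–24.
Every option loses at least one head-to-head, so there is no Condorcet winner.

none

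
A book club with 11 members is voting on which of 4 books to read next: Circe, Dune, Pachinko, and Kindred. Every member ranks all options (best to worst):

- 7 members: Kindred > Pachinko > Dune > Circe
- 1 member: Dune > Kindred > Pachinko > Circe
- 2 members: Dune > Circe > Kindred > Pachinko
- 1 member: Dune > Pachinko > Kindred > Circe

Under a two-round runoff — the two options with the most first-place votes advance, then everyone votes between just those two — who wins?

Round 1 first-place votes: Circe 0, Dune 4, Pachinko 0, Kindred 7.
Kindred and Dune advance.
Runoff: Kindred is preferred to Dune by 7 voters; Dune by 4.
Kindred wins the runoff.

Kindred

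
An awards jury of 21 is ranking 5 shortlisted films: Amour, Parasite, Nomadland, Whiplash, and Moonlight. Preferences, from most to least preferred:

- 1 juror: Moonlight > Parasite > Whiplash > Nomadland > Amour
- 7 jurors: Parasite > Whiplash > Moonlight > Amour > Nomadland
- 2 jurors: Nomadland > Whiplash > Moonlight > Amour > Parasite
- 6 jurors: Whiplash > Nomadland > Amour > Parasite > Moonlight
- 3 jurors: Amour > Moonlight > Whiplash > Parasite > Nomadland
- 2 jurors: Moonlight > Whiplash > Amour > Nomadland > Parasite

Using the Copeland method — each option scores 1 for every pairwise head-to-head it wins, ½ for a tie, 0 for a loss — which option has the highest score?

Whiplash

Amour: beats Parasite and Nomadland; loses to Whiplash and Moonlight → score 2.
Parasite: beats Nomadland and Moonlight; loses to Amour and Whiplash → score 2.
Nomadland: loses to Amour, Parasite, Whiplash, and Moonlight → score 0.
Whiplash: beats Amour, Parasite, Nomadland, and Moonlight → score 4.
Moonlight: beats Amour and Nomadland; loses to Parasite and Whiplash → score 2.
Whiplash has the best pairwise record.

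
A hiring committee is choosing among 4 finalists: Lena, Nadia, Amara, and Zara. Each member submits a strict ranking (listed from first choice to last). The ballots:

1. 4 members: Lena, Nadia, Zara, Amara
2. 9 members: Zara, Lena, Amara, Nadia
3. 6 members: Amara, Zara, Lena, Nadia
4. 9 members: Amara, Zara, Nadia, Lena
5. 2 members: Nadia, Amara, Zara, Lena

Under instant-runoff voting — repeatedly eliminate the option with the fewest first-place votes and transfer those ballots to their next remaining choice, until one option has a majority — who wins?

Amara

Round 1: Lena 4, Nadia 2, Amara 15, Zara 9. Eliminate Nadia.
Round 2: Lena 4, Amara 17, Zara 9. Amara has a majority.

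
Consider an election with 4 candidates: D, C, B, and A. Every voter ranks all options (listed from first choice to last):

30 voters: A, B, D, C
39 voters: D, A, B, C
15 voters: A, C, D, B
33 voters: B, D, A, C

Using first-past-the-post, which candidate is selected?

A

First-place votes: D 39, C 0, B 33, A 45.
A has the most first-place votes.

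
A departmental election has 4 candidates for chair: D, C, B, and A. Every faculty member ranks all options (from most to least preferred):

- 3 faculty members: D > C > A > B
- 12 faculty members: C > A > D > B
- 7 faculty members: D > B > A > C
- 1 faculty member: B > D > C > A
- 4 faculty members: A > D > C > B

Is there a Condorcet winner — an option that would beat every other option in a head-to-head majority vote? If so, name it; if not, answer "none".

none

Checking pairwise contests:
A beats D 16–11.
D beats C 15–12.
D beats B 26–1.
C beats A 16–11.
Every option loses at least one head-to-head, so there is no Condorcet winner.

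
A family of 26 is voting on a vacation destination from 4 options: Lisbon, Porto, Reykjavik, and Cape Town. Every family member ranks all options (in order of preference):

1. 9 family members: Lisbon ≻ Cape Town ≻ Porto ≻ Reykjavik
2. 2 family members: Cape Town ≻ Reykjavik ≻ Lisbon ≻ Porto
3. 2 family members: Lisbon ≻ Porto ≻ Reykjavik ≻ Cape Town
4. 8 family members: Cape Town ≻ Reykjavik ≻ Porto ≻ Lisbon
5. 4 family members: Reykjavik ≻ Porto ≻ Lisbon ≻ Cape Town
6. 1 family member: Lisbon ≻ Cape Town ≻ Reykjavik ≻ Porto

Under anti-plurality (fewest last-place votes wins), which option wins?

Porto

Last-place votes: Lisbon 8, Porto 3, Reykjavik 9, Cape Town 6.
Porto is ranked last by the fewest voters, so Porto wins.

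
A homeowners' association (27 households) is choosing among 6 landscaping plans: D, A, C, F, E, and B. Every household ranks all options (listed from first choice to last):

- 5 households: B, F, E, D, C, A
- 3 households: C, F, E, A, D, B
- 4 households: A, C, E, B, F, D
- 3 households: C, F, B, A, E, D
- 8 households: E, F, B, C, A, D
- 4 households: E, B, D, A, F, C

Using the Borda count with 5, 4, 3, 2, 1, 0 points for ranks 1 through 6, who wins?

D: 5·2 + 3·1 + 4·0 + 3·0 + 8·0 + 4·3 = 25
A: 5·0 + 3·2 + 4·5 + 3·2 + 8·1 + 4·2 = 48
C: 5·1 + 3·5 + 4·4 + 3·5 + 8·2 + 4·0 = 67
F: 5·4 + 3·4 + 4·1 + 3·4 + 8·4 + 4·1 = 84
E: 5·3 + 3·3 + 4·3 + 3·1 + 8·5 + 4·5 = 99
B: 5·5 + 3·0 + 4·2 + 3·3 + 8·3 + 4·4 = 82
E has the highest Borda score (99).

E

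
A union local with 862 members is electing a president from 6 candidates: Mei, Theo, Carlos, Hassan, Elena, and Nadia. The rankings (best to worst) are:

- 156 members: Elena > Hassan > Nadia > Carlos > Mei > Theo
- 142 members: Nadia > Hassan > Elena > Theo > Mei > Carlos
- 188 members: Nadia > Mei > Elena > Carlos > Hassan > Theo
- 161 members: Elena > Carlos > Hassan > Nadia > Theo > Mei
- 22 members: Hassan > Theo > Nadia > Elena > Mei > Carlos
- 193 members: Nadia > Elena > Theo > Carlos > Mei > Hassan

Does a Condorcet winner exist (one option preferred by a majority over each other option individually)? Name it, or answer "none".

Nadia vs Mei: 862–0 for Nadia.
Nadia vs Theo: 840–22 for Nadia.
Nadia vs Carlos: 701–161 for Nadia.
Nadia vs Hassan: 523–339 for Nadia.
Nadia vs Elena: 545–317 for Nadia.
Nadia beats every other option head-to-head.

Nadia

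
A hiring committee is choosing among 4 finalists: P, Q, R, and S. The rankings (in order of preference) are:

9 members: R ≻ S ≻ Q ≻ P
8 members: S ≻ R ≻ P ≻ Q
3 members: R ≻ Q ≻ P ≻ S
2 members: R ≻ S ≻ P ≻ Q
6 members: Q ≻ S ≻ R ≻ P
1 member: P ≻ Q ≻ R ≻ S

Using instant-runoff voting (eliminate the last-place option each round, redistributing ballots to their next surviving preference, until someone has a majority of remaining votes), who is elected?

R

Round 1: P 1, Q 6, R 14, S 8. Eliminate P.
Round 2: Q 7, R 14, S 8. Eliminate Q.
Round 3: R 15, S 14. R has a majority.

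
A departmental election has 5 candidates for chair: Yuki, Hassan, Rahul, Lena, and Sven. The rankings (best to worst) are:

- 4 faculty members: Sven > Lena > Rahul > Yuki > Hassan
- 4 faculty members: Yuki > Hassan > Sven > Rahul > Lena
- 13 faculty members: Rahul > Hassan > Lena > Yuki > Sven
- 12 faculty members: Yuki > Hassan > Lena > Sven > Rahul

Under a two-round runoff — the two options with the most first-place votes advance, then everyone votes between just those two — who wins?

Round 1 first-place votes: Yuki 16, Hassan 0, Rahul 13, Lena 0, Sven 4.
Yuki and Rahul advance.
Runoff: Yuki is preferred to Rahul by 16 voters; Rahul by 17.
Rahul wins the runoff.

Rahul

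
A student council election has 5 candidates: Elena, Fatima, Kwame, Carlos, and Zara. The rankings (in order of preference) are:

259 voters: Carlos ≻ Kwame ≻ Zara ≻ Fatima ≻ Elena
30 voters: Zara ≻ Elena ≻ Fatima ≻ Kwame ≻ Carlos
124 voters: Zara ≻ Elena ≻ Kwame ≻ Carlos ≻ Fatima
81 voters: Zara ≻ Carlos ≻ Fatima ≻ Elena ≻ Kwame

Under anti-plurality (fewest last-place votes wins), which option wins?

Zara

Last-place votes: Elena 259, Fatima 124, Kwame 81, Carlos 30, Zara 0.
Zara is ranked last by the fewest voters, so Zara wins.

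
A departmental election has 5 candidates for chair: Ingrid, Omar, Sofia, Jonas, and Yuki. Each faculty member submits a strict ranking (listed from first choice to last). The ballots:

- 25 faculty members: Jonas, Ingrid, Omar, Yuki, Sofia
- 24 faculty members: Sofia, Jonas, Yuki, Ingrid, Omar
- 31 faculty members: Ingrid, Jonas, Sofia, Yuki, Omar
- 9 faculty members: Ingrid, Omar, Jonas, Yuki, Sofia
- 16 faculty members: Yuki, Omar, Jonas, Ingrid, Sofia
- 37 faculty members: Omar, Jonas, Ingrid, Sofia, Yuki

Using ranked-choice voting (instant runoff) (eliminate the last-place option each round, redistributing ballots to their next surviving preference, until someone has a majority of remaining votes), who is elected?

Round 1: Ingrid 40, Omar 37, Sofia 24, Jonas 25, Yuki 16. Eliminate Yuki.
Round 2: Ingrid 40, Omar 53, Sofia 24, Jonas 25. Eliminate Sofia.
Round 3: Ingrid 40, Omar 53, Jonas 49. Eliminate Ingrid.
Round 4: Omar 62, Jonas 80. Jonas has a majority.

Jonas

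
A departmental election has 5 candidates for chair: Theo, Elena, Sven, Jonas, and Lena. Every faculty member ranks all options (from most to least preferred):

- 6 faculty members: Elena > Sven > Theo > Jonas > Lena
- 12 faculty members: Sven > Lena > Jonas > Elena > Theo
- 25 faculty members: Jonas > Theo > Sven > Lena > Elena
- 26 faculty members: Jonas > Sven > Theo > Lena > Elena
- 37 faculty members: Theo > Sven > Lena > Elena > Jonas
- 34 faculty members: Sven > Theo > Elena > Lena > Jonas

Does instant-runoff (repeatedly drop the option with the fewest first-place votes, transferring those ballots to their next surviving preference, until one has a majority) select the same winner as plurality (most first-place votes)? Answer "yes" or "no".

Instant-runoff — R1 Theo 37, Elena 6, Sven 46, Jonas 51, Lena 0 (Lena out); R2 Theo 37, Elena 6, Sven 46, Jonas 51 (Elena out); R3 Theo 37, Sven 52, Jonas 51 (Theo out); R4 Sven 89, Jonas 51 (Sven winner). Winner: Sven.
Plurality — first-place votes: Theo 37, Elena 6, Sven 46, Jonas 51, Lena 0. Winner: Jonas.
The two methods disagree.

no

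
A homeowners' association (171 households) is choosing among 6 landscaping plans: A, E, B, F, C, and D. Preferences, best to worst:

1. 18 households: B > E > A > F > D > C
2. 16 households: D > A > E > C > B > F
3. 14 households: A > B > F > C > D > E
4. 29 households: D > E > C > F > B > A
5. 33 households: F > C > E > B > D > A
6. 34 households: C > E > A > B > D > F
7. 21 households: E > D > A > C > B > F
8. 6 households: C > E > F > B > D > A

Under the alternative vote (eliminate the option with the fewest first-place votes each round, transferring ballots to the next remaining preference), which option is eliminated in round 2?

Round 1: A 14, E 21, B 18, F 33, C 40, D 45. Eliminate A.
Round 2: E 21, B 32, F 33, C 40, D 45. Eliminate E.

E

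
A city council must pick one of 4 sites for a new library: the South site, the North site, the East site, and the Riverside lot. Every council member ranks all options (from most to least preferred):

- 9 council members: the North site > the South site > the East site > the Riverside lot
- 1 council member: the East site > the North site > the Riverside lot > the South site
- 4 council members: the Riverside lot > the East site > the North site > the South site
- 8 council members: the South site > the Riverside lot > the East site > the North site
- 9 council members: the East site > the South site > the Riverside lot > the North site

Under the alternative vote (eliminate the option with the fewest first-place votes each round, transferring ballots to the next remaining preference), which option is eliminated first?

Round 1: the South site 8, the North site 9, the East site 10, the Riverside lot 4. Eliminate the Riverside lot.

the Riverside lot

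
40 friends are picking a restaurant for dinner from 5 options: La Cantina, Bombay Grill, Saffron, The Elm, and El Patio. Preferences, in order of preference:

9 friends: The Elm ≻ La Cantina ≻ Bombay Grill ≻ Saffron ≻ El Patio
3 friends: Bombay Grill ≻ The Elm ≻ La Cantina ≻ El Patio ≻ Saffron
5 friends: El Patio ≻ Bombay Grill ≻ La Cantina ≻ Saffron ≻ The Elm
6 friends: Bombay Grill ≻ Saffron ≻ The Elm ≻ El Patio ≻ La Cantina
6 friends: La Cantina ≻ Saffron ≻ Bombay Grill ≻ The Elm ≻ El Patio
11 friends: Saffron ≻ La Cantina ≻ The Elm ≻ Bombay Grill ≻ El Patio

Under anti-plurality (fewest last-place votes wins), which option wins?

Bombay Grill

Last-place votes: La Cantina 6, Bombay Grill 0, Saffron 3, The Elm 5, El Patio 26.
Bombay Grill is ranked last by the fewest voters, so Bombay Grill wins.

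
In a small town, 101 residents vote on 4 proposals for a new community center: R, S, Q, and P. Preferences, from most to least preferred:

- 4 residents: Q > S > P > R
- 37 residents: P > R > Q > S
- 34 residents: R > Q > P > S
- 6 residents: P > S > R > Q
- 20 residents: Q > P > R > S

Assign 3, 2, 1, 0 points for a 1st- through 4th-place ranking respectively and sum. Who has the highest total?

P

R: 4·0 + 37·2 + 34·3 + 6·1 + 20·1 = 202
S: 4·2 + 37·0 + 34·0 + 6·2 + 20·0 = 20
Q: 4·3 + 37·1 + 34·2 + 6·0 + 20·3 = 177
P: 4·1 + 37·3 + 34·1 + 6·3 + 20·2 = 207
P has the highest Borda score (207).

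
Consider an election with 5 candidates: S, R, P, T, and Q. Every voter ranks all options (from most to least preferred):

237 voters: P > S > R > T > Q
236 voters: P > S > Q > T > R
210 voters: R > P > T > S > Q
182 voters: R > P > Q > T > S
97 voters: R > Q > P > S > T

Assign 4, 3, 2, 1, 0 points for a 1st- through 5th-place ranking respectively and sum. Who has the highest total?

P

S: 237·3 + 236·3 + 210·1 + 182·0 + 97·1 = 1726
R: 237·2 + 236·0 + 210·4 + 182·4 + 97·4 = 2430
P: 237·4 + 236·4 + 210·3 + 182·3 + 97·2 = 3262
T: 237·1 + 236·1 + 210·2 + 182·1 + 97·0 = 1075
Q: 237·0 + 236·2 + 210·0 + 182·2 + 97·3 = 1127
P has the highest Borda score (3262).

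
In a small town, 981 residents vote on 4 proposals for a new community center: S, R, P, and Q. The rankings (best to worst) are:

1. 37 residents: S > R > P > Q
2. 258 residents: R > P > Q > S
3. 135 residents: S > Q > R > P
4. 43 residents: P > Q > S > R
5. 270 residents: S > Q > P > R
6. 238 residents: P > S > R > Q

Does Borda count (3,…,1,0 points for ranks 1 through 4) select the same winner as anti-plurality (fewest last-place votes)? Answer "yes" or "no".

no

Borda — scores: S 1845, R 1221, P 1666, Q 1154. Winner: S.
Anti-plurality — last-place votes: S 258, R 313, P 135, Q 275. Winner: P.
The two methods disagree.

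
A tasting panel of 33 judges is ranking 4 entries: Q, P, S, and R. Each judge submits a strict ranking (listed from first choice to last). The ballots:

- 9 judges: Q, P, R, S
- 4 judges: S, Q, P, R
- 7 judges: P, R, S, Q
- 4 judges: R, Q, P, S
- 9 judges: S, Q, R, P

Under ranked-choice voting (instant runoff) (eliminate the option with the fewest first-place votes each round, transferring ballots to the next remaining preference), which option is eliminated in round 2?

P

Round 1: Q 9, P 7, S 13, R 4. Eliminate R.
Round 2: Q 13, P 7, S 13. Eliminate P.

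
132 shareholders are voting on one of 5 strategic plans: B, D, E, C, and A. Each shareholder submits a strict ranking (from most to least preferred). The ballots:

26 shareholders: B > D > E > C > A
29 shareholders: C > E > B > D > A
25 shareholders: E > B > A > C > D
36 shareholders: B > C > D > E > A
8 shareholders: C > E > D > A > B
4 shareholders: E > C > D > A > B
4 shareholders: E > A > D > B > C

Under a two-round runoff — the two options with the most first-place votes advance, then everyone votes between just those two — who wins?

B

Round 1 first-place votes: B 62, D 0, E 33, C 37, A 0.
B and C advance.
Runoff: B is preferred to C by 91 voters; C by 41.
B wins the runoff.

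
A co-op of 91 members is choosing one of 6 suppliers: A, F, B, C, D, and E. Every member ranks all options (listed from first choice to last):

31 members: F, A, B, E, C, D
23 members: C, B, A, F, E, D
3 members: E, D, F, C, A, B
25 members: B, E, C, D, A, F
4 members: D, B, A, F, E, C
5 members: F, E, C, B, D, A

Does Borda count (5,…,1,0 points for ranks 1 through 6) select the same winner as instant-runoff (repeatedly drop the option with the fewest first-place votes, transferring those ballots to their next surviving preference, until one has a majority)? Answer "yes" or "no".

Borda — scores: A 233, F 243, B 336, C 242, D 87, E 224. Winner: B.
Instant-runoff — R1 A 0, F 36, B 25, C 23, D 4, E 3 (A out); R2 F 36, B 25, C 23, D 4, E 3 (E out); R3 F 36, B 25, C 23, D 7 (D out); R4 F 39, B 29, C 23 (C out); R5 F 39, B 52 (B winner). Winner: B.
The two methods agree.

yes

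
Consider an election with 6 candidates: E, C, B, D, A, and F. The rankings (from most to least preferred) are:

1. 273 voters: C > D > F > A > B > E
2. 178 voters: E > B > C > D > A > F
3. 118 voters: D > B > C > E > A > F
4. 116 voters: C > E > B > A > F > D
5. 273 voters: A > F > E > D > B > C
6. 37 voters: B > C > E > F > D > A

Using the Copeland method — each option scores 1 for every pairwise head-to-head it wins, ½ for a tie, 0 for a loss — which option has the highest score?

E: beats B and D; loses to C, A, and F → score 2.
C: beats E, D, A, and F; loses to B → score 4.
B: beats C; loses to E, D, A, and F → score 1.
D: beats B, A, and F; loses to E and C → score 3.
A: beats E, B, and F; loses to C and D → score 3.
F: beats E and B; loses to C, D, and A → score 2.
C has the best pairwise record.

C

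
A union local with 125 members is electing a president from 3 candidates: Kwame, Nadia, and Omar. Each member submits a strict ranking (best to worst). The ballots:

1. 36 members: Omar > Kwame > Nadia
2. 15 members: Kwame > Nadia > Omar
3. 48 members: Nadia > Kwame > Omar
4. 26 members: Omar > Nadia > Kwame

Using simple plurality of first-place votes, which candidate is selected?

Omar

First-place votes: Kwame 15, Nadia 48, Omar 62.
Omar has the most first-place votes.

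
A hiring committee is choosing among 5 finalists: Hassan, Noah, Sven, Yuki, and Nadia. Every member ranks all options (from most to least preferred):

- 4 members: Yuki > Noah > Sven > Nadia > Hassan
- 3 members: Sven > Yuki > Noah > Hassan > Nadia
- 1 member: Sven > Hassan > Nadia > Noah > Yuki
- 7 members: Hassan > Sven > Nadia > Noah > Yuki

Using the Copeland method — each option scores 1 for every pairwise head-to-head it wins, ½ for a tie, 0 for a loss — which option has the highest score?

Hassan: beats Noah, Yuki, and Nadia; loses to Sven → score 3.
Noah: beats Yuki; loses to Hassan, Sven, and Nadia → score 1.
Sven: beats Hassan, Noah, Yuki, and Nadia → score 4.
Yuki: loses to Hassan, Noah, Sven, and Nadia → score 0.
Nadia: beats Noah and Yuki; loses to Hassan and Sven → score 2.
Sven has the best pairwise record.

Sven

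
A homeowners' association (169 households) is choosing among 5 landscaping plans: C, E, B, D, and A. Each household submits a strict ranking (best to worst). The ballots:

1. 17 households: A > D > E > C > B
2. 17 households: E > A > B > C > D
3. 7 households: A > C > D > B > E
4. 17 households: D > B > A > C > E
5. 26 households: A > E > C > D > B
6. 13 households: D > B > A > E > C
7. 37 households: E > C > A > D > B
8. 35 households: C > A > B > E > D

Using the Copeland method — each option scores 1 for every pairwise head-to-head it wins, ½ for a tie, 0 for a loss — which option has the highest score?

C: beats B and D; loses to E and A → score 2.
E: beats C, B, and D; loses to A → score 3.
B: loses to C, E, D, and A → score 0.
D: beats B; loses to C, E, and A → score 1.
A: beats C, E, B, and D → score 4.
A has the best pairwise record.

A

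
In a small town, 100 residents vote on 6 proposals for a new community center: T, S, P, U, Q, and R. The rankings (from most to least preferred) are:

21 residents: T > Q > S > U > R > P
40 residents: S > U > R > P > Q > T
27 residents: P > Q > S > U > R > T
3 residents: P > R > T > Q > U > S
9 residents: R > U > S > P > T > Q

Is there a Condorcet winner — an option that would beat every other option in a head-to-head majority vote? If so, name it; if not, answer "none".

none

Checking pairwise contests:
S beats T 76–24.
Q beats S 51–49.
S beats P 70–30.
S beats U 88–12.
P beats Q 79–21.
S beats R 88–12.
Every option loses at least one head-to-head, so there is no Condorcet winner.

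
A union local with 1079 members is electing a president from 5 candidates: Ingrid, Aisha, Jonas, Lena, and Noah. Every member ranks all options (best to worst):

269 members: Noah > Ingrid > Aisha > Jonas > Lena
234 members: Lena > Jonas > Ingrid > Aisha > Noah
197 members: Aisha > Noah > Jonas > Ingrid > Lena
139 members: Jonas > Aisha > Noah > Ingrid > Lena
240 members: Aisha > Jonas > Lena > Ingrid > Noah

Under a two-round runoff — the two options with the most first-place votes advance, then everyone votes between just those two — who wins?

Aisha

Round 1 first-place votes: Ingrid 0, Aisha 437, Jonas 139, Lena 234, Noah 269.
Aisha and Noah advance.
Runoff: Aisha is preferred to Noah by 810 voters; Noah by 269.
Aisha wins the runoff.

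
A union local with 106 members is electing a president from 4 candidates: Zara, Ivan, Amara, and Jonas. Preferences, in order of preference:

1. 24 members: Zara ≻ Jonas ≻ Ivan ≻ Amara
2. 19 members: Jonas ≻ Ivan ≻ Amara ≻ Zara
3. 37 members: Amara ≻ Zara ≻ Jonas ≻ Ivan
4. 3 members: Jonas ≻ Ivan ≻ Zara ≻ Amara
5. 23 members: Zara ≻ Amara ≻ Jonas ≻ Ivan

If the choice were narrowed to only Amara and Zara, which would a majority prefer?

Voters preferring Amara to Zara: 56; preferring Zara to Amara: 50.
Amara wins the head-to-head.

Amara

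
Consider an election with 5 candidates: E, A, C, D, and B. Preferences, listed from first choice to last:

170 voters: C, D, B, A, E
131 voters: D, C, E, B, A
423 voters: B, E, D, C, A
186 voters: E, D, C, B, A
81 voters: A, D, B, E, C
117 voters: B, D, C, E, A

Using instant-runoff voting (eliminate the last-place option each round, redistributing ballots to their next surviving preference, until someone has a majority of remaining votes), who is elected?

D

Round 1: E 186, A 81, C 170, D 131, B 540. Eliminate A.
Round 2: E 186, C 170, D 212, B 540. Eliminate C.
Round 3: E 186, D 382, B 540. Eliminate E.
Round 4: D 568, B 540. D has a majority.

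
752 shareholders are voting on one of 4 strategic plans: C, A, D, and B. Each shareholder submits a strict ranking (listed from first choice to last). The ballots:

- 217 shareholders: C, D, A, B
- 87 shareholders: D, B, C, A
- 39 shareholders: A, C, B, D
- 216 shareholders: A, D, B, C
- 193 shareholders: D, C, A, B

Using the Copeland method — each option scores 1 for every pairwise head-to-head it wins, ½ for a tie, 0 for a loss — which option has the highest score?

D

C: beats A and B; loses to D → score 2.
A: beats B; loses to C and D → score 1.
D: beats C, A, and B → score 3.
B: loses to C, A, and D → score 0.
D has the best pairwise record.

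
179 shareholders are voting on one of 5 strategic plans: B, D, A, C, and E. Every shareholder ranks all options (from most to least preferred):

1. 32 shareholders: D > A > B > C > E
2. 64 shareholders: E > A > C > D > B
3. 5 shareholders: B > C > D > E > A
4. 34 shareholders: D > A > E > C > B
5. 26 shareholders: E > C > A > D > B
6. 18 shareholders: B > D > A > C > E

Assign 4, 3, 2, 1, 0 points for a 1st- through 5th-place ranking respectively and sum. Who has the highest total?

B: 32·2 + 64·0 + 5·4 + 34·0 + 26·0 + 18·4 = 156
D: 32·4 + 64·1 + 5·2 + 34·4 + 26·1 + 18·3 = 418
A: 32·3 + 64·3 + 5·0 + 34·3 + 26·2 + 18·2 = 478
C: 32·1 + 64·2 + 5·3 + 34·1 + 26·3 + 18·1 = 305
E: 32·0 + 64·4 + 5·1 + 34·2 + 26·4 + 18·0 = 433
A has the highest Borda score (478).

A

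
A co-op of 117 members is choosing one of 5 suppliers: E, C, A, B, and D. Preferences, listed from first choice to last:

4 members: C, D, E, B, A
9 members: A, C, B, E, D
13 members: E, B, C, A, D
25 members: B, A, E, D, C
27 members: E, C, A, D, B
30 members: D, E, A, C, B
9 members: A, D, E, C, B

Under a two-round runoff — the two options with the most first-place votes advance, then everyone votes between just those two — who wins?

Round 1 first-place votes: E 40, C 4, A 18, B 25, D 30.
E and D advance.
Runoff: E is preferred to D by 74 voters; D by 43.
E wins the runoff.

E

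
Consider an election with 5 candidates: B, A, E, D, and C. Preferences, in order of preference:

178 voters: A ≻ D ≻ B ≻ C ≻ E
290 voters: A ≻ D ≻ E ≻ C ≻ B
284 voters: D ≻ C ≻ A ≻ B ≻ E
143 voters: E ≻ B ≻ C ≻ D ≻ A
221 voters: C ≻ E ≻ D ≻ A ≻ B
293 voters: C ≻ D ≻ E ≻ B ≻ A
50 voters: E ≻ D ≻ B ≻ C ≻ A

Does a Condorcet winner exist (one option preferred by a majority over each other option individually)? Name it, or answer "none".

D vs B: 1316–143 for D.
D vs A: 991–468 for D.
D vs E: 1045–414 for D.
D vs C: 802–657 for D.
D beats every other option head-to-head.

D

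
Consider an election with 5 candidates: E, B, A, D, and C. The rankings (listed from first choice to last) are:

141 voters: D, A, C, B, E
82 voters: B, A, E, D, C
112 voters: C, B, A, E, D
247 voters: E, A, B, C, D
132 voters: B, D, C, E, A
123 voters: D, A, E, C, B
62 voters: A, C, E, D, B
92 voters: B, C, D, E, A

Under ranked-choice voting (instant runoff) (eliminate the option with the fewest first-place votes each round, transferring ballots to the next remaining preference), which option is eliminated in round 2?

C

Round 1: E 247, B 306, A 62, D 264, C 112. Eliminate A.
Round 2: E 247, B 306, D 264, C 174. Eliminate C.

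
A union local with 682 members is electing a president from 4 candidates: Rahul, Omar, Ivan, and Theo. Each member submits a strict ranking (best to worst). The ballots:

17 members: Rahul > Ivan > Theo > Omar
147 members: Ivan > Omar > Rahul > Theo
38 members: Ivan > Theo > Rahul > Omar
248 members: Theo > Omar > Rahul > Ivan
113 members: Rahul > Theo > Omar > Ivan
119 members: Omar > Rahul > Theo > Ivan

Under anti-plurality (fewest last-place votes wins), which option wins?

Rahul

Last-place votes: Rahul 0, Omar 55, Ivan 480, Theo 147.
Rahul is ranked last by the fewest voters, so Rahul wins.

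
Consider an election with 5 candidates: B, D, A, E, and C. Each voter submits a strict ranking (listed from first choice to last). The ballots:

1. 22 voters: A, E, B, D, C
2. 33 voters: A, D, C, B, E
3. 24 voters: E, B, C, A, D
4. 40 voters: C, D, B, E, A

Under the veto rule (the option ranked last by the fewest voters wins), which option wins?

B

Last-place votes: B 0, D 24, A 40, E 33, C 22.
B is ranked last by the fewest voters, so B wins.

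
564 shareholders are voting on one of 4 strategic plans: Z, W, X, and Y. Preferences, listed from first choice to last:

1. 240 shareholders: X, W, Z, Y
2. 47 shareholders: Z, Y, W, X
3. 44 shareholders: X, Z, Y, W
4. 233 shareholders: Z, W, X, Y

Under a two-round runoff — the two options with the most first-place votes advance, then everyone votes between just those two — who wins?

X

Round 1 first-place votes: Z 280, W 0, X 284, Y 0.
X and Z advance.
Runoff: X is preferred to Z by 284 voters; Z by 280.
X wins the runoff.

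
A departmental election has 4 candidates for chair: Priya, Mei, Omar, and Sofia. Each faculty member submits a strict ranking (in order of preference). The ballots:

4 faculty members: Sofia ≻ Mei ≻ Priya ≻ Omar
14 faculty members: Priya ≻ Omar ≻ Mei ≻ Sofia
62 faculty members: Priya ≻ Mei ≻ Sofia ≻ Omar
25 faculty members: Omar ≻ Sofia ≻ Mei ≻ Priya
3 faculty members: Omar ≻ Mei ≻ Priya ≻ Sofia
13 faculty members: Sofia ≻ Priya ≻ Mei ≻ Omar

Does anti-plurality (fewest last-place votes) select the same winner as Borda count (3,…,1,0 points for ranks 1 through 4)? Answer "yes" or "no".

Anti-plurality — last-place votes: Priya 25, Mei 0, Omar 79, Sofia 17. Winner: Mei.
Borda — scores: Priya 261, Mei 190, Omar 112, Sofia 163. Winner: Priya.
The two methods disagree.

no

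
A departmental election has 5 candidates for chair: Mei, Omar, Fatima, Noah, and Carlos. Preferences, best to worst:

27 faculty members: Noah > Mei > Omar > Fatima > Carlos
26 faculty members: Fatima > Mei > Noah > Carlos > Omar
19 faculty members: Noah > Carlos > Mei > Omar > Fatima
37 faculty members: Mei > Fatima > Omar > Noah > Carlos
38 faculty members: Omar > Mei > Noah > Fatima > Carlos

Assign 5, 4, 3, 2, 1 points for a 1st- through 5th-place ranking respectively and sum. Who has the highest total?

Mei: 27·4 + 26·4 + 19·3 + 37·5 + 38·4 = 606
Omar: 27·3 + 26·1 + 19·2 + 37·3 + 38·5 = 446
Fatima: 27·2 + 26·5 + 19·1 + 37·4 + 38·2 = 427
Noah: 27·5 + 26·3 + 19·5 + 37·2 + 38·3 = 496
Carlos: 27·1 + 26·2 + 19·4 + 37·1 + 38·1 = 230
Mei has the highest Borda score (606).

Mei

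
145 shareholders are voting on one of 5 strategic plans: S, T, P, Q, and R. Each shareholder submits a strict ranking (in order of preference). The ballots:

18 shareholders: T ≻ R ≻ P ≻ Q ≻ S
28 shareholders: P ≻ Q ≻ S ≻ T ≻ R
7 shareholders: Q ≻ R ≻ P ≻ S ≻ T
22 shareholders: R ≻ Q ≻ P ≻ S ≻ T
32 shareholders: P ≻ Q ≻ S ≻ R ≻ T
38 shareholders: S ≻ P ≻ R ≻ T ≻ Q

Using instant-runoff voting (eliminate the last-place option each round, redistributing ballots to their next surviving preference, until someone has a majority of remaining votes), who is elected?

P

Round 1: S 38, T 18, P 60, Q 7, R 22. Eliminate Q.
Round 2: S 38, T 18, P 60, R 29. Eliminate T.
Round 3: S 38, P 60, R 47. Eliminate S.
Round 4: P 98, R 47. P has a majority.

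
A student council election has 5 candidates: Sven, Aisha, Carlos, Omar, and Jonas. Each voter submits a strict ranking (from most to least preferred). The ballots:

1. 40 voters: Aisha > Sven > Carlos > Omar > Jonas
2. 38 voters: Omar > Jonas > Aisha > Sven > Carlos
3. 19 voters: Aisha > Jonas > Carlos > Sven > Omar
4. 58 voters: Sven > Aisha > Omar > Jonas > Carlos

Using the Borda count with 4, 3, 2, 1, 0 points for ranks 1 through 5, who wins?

Aisha

Sven: 40·3 + 38·1 + 19·1 + 58·4 = 409
Aisha: 40·4 + 38·2 + 19·4 + 58·3 = 486
Carlos: 40·2 + 38·0 + 19·2 + 58·0 = 118
Omar: 40·1 + 38·4 + 19·0 + 58·2 = 308
Jonas: 40·0 + 38·3 + 19·3 + 58·1 = 229
Aisha has the highest Borda score (486).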